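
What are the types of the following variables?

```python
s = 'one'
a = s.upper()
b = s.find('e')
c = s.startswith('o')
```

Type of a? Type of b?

str.upper() returns str; str.find() returns int

str, int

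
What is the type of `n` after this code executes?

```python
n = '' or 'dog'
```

'or' returns first truthy value ('dog', which is str)

str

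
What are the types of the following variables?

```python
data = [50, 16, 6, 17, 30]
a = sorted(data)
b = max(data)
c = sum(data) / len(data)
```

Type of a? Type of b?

sorted() returns list; max of ints returns int

list, int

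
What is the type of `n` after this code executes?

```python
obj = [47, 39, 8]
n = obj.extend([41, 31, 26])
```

list.extend() returns None

NoneType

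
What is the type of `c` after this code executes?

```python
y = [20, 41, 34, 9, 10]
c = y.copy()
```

list.copy() returns list

list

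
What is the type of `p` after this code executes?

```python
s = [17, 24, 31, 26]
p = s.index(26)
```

list.index() returns int

int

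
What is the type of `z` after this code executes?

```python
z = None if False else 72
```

Ternary: condition is False, else branch (72) taken → int

int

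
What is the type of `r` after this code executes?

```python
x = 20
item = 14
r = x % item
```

int % int returns int (20 % 14 = 6)

int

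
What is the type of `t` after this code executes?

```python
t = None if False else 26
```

Ternary: condition is False, else branch (26) taken → int

int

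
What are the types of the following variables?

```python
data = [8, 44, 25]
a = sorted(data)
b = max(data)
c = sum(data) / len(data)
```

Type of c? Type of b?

int / int returns float; max of ints returns int

float, int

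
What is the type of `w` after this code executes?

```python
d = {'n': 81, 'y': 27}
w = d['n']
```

Accessing dict[str, int] with key 'n' returns int value 81

int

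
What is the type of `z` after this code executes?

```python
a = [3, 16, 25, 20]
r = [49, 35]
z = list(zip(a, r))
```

list(zip(...)) returns a list of tuples

list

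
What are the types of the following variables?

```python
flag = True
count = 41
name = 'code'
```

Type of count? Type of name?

count is int; name is str

int, str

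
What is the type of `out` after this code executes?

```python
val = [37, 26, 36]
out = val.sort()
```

list.sort() returns None (sorts in place)

NoneType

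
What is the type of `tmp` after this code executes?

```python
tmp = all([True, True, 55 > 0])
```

all() returns bool

bool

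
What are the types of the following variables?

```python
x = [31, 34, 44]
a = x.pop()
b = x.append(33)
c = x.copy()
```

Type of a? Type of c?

list.pop() returns the element (int); list.copy() returns list

int, list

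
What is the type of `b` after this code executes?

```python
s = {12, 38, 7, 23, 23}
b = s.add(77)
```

set.add() returns None (mutates in place)

NoneType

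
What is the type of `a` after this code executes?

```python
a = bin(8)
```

bin() returns str representation

str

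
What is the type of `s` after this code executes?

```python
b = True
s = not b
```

'not' always returns bool

bool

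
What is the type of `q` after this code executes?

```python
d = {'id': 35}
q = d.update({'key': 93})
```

dict.update() returns None

NoneType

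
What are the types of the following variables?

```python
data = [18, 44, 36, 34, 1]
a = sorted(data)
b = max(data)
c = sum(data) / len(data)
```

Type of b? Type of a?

max of ints returns int; sorted() returns list

int, list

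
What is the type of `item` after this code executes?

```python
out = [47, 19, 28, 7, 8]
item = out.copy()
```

list.copy() returns list

list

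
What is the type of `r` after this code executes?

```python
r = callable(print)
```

callable() returns bool

bool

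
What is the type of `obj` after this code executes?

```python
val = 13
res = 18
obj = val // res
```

int // int returns int (13 // 18 = 0)

int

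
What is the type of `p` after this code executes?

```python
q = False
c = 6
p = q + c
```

bool + int returns int (False is 0, so 0 + 6 = 6)

int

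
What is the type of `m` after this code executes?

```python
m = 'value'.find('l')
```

str.find() returns int (index, or -1)

int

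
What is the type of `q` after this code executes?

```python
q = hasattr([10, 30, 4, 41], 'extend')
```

hasattr() returns bool

bool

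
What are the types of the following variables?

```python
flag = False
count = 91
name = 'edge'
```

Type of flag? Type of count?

flag is bool; count is int

bool, int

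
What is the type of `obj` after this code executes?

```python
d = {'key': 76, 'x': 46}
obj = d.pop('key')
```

dict.pop() returns the value (int)

int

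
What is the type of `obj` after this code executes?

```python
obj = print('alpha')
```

print() returns None

NoneType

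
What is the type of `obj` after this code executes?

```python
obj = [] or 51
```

'or' returns first truthy value (51, which is int)

int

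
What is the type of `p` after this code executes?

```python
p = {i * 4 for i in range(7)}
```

A set comprehension {expr for x in iterable} produces a set

set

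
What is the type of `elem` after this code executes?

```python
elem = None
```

None has type NoneType

NoneType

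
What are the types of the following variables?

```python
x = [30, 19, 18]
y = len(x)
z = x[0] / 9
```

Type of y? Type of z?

len() returns int; int / int returns float

int, float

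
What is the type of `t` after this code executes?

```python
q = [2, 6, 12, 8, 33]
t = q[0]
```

Indexing a list of ints returns int (q[0] = 2)

int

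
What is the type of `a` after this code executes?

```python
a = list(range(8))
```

list(range(...)) returns list

list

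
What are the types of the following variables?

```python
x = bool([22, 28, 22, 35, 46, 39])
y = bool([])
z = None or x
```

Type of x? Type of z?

bool() returns bool; None or <bool> returns the bool

bool, bool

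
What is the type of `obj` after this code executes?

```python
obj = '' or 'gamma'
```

'or' returns first truthy value ('gamma', which is str)

str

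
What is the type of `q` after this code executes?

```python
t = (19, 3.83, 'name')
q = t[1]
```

Index 1 of tuple is 3.83 which is float

float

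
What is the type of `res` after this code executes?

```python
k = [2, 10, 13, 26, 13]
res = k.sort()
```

list.sort() returns None (sorts in place)

NoneType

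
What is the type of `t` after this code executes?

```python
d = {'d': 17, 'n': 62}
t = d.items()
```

dict.items() returns a dict_items view

dict_items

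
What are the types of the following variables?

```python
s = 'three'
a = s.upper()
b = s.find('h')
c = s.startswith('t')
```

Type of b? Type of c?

str.find() returns int; str.startswith() returns bool

int, bool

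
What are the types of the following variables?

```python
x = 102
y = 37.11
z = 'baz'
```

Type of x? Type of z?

x is int; z is str

int, str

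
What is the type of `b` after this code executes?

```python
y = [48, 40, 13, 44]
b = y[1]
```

Indexing a list of ints returns int (y[1] = 40)

int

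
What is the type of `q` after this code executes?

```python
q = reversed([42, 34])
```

reversed() on a list returns a list_reverseiterator

list_reverseiterator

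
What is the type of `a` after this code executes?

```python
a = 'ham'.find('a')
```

str.find() returns int (index, or -1)

int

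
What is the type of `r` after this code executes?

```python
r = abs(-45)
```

abs() of int returns int

int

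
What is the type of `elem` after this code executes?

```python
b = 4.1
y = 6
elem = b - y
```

float - int returns float (4.1 - 6 = -1.9)

float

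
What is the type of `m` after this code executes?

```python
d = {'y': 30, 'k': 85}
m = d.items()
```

dict.items() returns a dict_items view

dict_items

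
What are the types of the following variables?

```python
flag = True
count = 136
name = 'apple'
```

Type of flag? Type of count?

flag is bool; count is int

bool, int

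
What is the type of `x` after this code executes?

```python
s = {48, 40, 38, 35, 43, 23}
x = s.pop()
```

Popping from a set of ints returns int

int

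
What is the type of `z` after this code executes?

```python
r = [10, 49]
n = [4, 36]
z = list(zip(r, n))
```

list(zip(...)) returns a list of tuples

list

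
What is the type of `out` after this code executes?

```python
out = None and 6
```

'and' returns first falsy value (None)

NoneType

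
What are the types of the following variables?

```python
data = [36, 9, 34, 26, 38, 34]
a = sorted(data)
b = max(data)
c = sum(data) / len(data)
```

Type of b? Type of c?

max of ints returns int; int / int returns float

int, float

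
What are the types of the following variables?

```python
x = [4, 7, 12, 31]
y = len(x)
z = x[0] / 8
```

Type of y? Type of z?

len() returns int; int / int returns float

int, float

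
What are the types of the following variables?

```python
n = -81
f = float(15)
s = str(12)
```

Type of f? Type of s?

f is float; s is str

float, str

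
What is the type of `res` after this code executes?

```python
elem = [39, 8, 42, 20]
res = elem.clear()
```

list.clear() returns None

NoneType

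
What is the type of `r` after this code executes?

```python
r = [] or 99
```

'or' returns first truthy value (99, which is int)

int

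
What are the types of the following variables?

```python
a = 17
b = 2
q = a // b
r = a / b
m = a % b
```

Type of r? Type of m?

int / int returns float; int % int returns int

float, int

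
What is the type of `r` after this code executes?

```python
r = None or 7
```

'or' with None returns the other value (7, int)

int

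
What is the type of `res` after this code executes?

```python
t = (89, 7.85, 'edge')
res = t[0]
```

Index 0 of tuple is 89 which is int

int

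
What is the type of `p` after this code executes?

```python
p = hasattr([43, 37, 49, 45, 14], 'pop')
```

hasattr() returns bool

bool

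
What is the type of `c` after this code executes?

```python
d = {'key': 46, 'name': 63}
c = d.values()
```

.values() returns a dict_values view object

dict_values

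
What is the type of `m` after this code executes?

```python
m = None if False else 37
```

Ternary: condition is False, else branch (37) taken → int

int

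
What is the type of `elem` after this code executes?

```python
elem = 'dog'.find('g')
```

str.find() returns int (index, or -1)

int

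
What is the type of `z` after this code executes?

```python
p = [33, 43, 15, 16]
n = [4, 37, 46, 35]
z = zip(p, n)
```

zip() returns a zip iterator object

zip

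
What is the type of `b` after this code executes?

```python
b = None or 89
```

'or' with None returns the other value (89, int)

int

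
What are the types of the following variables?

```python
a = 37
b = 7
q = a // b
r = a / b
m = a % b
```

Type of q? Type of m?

int // int returns int; int % int returns int

int, int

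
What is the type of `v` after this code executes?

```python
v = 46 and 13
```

'and' returns the last value when all truthy (13, which is int)

int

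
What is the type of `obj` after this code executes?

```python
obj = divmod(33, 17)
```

divmod() returns a tuple (quotient, remainder)

tuple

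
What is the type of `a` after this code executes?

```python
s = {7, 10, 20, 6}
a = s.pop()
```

Popping from a set of ints returns int

int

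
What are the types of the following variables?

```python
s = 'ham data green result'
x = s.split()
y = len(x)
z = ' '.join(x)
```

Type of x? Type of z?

str.split() returns list; str.join() returns str

list, str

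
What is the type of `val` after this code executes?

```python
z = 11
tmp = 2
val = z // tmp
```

int // int returns int (11 // 2 = 5)

int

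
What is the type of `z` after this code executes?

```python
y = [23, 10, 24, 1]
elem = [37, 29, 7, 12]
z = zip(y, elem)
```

zip() returns a zip iterator object

zip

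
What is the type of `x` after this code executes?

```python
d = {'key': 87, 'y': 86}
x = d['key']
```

Accessing dict[str, int] with key 'key' returns int value 87

int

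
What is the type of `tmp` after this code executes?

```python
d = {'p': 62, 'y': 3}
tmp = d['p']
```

Accessing dict[str, int] with key 'p' returns int value 62

int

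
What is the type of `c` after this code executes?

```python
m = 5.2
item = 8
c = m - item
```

float - int returns float (5.2 - 8 = -2.8)

float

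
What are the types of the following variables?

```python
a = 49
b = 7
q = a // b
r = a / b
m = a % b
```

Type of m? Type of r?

int % int returns int; int / int returns float

int, float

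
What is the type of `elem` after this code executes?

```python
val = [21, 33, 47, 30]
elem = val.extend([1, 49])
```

list.extend() returns None

NoneType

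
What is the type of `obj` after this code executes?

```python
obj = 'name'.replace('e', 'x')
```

str.replace() returns str

str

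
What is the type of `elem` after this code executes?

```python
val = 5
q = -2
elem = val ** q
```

int ** negative int returns float

float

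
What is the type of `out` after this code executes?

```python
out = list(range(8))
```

list(range(...)) returns list

list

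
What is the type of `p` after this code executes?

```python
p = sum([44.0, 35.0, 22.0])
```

sum() of floats returns float

float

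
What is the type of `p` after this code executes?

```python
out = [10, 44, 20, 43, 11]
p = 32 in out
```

'in' operator returns bool

bool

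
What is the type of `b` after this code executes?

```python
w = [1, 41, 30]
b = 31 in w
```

'in' operator returns bool

bool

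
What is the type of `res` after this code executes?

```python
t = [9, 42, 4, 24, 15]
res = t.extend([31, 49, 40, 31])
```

list.extend() returns None

NoneType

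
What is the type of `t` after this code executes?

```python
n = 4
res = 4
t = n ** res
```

int ** positive int returns int (4 ** 4 = 256)

int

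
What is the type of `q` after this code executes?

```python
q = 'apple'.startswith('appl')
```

str.startswith() returns bool

bool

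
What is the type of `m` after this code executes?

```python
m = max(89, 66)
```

max() of ints returns int

int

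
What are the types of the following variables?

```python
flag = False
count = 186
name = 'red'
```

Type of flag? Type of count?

flag is bool; count is int

bool, int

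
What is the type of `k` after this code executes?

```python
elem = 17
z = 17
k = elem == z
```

Equality comparison returns bool

bool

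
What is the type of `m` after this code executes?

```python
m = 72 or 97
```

'or' returns the first truthy value (72, which is int)

int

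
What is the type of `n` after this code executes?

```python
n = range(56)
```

range() returns a range object

range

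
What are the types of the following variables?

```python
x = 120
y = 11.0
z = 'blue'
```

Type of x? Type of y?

x is int; y is float

int, float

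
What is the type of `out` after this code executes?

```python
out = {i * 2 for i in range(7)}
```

A set comprehension {expr for x in iterable} produces a set

set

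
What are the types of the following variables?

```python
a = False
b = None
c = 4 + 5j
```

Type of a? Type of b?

a is bool; b is NoneType

bool, NoneType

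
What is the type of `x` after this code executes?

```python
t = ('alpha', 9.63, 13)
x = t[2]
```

Index 2 of tuple is 13 which is int

int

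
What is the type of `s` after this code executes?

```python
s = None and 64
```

'and' returns first falsy value (None)

NoneType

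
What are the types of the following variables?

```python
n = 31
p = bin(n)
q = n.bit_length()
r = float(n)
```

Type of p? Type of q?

bin() returns str; int.bit_length() returns int

str, int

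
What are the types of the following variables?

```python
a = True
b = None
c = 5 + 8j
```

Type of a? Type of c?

a is bool; c is complex

bool, complex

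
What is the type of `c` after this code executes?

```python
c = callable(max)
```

callable() returns bool

bool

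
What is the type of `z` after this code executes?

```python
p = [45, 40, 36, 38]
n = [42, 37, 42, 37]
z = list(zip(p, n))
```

list(zip(...)) returns a list of tuples

list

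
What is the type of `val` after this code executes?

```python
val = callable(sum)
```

callable() returns bool

bool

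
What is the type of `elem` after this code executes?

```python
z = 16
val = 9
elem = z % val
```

int % int returns int (16 % 9 = 7)

int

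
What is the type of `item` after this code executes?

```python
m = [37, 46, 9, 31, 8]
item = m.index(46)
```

list.index() returns int

int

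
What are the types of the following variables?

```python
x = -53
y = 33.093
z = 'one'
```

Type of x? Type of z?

x is int; z is str

int, str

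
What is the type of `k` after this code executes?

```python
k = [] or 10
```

'or' returns first truthy value (10, which is int)

int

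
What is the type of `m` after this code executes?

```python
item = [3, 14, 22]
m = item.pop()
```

list.pop() returns the popped element (int here)

int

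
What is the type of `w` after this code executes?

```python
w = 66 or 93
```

'or' returns the first truthy value (66, which is int)

int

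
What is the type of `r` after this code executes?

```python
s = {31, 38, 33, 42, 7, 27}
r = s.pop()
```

Popping from a set of ints returns int

int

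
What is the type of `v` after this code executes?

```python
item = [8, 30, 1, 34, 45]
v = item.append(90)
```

list.append() returns None (mutates in place)

NoneType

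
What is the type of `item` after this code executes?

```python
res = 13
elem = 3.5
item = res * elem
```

int * float returns float (13 * 3.5 = 45.5)

float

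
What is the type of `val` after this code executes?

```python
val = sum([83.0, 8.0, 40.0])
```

sum() of floats returns float

float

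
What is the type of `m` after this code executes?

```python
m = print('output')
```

print() returns None

NoneType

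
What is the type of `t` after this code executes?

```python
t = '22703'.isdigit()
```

str.isdigit() returns bool

bool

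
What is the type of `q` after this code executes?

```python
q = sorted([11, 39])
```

sorted() always returns list

list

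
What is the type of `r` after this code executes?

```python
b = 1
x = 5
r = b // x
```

int // int returns int (1 // 5 = 0)

int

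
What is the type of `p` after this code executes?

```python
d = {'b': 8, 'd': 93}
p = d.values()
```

.values() returns a dict_values view object

dict_values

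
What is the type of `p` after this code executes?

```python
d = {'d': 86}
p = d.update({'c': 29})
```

dict.update() returns None

NoneType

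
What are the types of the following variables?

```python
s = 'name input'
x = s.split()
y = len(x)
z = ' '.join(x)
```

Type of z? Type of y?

str.join() returns str; len() returns int

str, int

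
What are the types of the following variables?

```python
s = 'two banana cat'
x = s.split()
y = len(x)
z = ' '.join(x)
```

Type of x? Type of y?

str.split() returns list; len() returns int

list, int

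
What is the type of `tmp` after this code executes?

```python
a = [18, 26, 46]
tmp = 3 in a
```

'in' operator returns bool

bool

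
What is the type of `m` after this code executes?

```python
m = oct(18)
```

oct() returns str representation

str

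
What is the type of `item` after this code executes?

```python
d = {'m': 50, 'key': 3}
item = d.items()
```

dict.items() returns a dict_items view

dict_items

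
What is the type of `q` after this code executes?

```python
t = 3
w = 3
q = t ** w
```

int ** positive int returns int (3 ** 3 = 27)

int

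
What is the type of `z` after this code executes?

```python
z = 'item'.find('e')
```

str.find() returns int (index, or -1)

int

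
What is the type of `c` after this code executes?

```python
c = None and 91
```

'and' returns first falsy value (None)

NoneType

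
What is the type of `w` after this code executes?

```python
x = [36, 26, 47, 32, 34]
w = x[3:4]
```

Slicing a list always returns a list

list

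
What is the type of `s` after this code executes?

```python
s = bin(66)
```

bin() returns str representation

str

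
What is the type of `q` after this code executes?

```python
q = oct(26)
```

oct() returns str representation

str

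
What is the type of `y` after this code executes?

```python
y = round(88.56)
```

round() with no ndigits arg returns int

int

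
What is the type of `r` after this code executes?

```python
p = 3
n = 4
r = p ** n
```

int ** positive int returns int (3 ** 4 = 81)

int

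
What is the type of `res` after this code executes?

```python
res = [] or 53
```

'or' returns first truthy value (53, which is int)

int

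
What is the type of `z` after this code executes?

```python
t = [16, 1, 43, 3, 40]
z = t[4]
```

Indexing a list of ints returns int (t[4] = 40)

int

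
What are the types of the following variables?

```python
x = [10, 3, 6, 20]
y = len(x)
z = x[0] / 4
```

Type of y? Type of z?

len() returns int; int / int returns float

int, float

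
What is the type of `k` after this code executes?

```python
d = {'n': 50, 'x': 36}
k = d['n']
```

Accessing dict[str, int] with key 'n' returns int value 50

int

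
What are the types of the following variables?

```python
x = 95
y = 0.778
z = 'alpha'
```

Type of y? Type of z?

y is float; z is str

float, str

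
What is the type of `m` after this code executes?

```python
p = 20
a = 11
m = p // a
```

int // int returns int (20 // 11 = 1)

int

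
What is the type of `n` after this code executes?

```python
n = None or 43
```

'or' with None returns the other value (43, int)

int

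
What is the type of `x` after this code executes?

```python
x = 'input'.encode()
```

str.encode() returns bytes

bytes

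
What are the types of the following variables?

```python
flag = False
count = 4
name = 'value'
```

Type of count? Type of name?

count is int; name is str

int, str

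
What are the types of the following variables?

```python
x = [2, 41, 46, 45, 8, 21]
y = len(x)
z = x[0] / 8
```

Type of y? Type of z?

len() returns int; int / int returns float

int, float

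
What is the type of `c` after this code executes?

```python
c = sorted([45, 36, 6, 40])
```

sorted() always returns list

list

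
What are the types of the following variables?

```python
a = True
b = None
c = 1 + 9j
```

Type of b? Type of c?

b is NoneType; c is complex

NoneType, complex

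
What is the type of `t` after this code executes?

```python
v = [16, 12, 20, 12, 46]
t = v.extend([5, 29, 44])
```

list.extend() returns None

NoneType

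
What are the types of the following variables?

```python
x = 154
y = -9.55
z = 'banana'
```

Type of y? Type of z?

y is float; z is str

float, str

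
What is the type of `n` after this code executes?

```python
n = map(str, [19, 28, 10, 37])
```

map() returns a map iterator object

map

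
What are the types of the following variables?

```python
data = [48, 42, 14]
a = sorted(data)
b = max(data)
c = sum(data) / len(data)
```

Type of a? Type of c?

sorted() returns list; int / int returns float

list, float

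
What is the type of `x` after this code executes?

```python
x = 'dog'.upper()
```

str.upper() returns str

str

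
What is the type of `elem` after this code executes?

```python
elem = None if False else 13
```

Ternary: condition is False, else branch (13) taken → int

int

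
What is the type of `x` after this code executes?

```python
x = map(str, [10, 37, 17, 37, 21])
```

map() returns a map iterator object

map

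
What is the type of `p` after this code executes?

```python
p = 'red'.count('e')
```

str.count() returns int

int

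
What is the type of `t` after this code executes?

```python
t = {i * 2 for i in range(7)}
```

A set comprehension {expr for x in iterable} produces a set

set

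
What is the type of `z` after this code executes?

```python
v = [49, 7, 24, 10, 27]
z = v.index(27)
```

list.index() returns int

int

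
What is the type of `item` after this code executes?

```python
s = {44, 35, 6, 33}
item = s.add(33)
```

set.add() returns None (mutates in place)

NoneType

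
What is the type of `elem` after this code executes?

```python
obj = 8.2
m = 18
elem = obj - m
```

float - int returns float (8.2 - 18 = -9.8)

float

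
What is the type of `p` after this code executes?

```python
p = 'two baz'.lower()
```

str.lower() returns str

str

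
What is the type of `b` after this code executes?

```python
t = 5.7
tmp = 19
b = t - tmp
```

float - int returns float (5.7 - 19 = -13.3)

float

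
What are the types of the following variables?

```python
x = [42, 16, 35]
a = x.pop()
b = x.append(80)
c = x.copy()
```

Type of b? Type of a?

list.append() returns None; list.pop() returns the element (int)

NoneType, int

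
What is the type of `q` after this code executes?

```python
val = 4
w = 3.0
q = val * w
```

int * float returns float (4 * 3.0 = 12.0)

float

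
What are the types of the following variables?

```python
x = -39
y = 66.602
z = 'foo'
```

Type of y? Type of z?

y is float; z is str

float, str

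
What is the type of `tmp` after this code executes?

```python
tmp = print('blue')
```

print() returns None

NoneType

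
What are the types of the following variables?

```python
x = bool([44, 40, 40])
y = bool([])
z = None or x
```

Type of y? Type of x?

bool() returns bool; bool() returns bool

bool, bool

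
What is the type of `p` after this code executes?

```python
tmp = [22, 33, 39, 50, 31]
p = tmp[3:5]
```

Slicing a list always returns a list

list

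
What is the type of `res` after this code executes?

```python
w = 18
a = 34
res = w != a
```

Comparison operators return bool

bool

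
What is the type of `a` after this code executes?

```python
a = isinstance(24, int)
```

isinstance() returns bool

bool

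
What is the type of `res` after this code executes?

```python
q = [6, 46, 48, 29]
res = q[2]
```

Indexing a list of ints returns int (q[2] = 48)

int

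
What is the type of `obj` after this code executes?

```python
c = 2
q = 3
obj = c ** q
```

int ** positive int returns int (2 ** 3 = 8)

int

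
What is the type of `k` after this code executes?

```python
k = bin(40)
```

bin() returns str representation

str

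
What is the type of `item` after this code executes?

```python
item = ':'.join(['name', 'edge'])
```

str.join() returns str

str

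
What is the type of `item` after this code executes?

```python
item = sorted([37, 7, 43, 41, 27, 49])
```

sorted() always returns list

list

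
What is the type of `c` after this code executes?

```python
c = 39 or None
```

'or' returns first truthy value (39, int)

int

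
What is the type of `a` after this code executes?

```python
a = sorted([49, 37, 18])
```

sorted() always returns list

list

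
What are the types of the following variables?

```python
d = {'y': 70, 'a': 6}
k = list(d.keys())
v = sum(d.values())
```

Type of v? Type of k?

sum of int values returns int; list(...) returns list

int, list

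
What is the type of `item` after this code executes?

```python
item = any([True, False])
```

any() returns bool

bool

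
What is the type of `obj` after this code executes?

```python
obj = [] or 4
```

'or' returns first truthy value (4, which is int)

int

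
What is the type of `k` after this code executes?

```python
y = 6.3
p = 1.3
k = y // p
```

float // float returns float (floor division preserves float type)

float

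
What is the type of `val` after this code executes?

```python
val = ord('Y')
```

ord() returns int (Unicode code point)

int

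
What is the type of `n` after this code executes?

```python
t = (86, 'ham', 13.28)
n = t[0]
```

Index 0 of tuple is 86 which is int

int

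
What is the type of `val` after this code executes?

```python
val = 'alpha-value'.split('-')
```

str.split() returns list

list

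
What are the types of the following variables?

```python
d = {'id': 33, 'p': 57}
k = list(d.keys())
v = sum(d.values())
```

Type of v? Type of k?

sum of int values returns int; list(...) returns list

int, list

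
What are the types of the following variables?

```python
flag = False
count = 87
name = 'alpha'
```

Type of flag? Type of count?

flag is bool; count is int

bool, int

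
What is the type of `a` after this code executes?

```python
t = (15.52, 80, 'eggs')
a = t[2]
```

Index 2 of tuple is 'eggs' which is str

str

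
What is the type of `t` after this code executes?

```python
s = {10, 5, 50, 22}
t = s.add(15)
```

set.add() returns None (mutates in place)

NoneType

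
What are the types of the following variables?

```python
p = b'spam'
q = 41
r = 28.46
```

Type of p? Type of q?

p is bytes; q is int

bytes, int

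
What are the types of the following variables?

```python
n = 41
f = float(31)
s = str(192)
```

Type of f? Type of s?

f is float; s is str

float, str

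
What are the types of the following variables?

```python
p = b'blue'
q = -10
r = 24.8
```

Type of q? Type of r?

q is int; r is float

int, float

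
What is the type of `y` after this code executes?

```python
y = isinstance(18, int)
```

isinstance() returns bool

bool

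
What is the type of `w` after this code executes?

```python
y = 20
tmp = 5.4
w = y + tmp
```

int + float returns float (20 + 5.4 = 25.4)

float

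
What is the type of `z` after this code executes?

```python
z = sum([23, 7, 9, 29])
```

sum() of ints returns int

int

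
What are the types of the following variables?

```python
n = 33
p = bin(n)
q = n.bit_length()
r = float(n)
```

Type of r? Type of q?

float() returns float; int.bit_length() returns int

float, int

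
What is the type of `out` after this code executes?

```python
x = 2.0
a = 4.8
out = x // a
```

float // float returns float (floor division preserves float type)

float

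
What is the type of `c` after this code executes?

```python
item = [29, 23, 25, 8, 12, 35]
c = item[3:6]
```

Slicing a list always returns a list

list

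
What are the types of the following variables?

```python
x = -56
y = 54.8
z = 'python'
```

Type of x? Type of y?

x is int; y is float

int, float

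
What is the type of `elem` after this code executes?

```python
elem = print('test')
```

print() returns None

NoneType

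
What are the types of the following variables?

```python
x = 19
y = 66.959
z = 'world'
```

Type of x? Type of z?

x is int; z is str

int, str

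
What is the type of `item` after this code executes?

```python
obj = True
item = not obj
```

'not' always returns bool

bool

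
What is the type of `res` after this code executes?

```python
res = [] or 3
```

'or' returns first truthy value (3, which is int)

int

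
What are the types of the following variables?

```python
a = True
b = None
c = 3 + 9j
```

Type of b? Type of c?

b is NoneType; c is complex

NoneType, complex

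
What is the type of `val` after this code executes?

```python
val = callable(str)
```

callable() returns bool

bool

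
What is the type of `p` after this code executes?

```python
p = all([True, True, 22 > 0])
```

all() returns bool

bool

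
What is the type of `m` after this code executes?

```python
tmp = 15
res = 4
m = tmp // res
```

int // int returns int (15 // 4 = 3)

int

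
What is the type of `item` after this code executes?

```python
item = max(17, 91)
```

max() of ints returns int

int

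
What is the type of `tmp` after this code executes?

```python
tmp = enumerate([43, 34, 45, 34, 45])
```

enumerate() returns an enumerate iterator object

enumerate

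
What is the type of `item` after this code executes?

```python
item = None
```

None has type NoneType

NoneType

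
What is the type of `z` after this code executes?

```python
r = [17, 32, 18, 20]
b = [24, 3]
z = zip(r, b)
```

zip() returns a zip iterator object

zip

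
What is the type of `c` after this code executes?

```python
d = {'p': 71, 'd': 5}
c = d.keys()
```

.keys() returns a dict_keys view object

dict_keys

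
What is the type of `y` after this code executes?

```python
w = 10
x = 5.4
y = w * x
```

int * float returns float (10 * 5.4 = 54.0)

float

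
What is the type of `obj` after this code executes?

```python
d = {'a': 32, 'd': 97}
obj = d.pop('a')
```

dict.pop() returns the value (int)

int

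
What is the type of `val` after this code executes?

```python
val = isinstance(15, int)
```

isinstance() returns bool

bool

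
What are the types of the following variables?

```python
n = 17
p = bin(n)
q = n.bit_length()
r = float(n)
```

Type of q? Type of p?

int.bit_length() returns int; bin() returns str

int, str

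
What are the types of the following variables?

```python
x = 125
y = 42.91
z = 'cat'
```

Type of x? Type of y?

x is int; y is float

int, float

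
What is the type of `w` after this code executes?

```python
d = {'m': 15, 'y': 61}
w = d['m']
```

Accessing dict[str, int] with key 'm' returns int value 15

int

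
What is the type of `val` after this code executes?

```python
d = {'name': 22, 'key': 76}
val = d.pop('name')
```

dict.pop() returns the value (int)

int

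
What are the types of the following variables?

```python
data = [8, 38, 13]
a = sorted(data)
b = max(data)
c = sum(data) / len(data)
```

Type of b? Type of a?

max of ints returns int; sorted() returns list

int, list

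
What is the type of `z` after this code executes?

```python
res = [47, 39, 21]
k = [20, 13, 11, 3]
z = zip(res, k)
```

zip() returns a zip iterator object

zip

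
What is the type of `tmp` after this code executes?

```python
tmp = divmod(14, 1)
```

divmod() returns a tuple (quotient, remainder)

tuple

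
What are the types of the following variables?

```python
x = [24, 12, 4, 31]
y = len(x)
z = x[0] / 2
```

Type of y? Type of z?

len() returns int; int / int returns float

int, float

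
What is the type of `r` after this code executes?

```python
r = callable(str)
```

callable() returns bool

bool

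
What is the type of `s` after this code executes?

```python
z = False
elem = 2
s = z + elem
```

bool + int returns int (False is 0, so 0 + 2 = 2)

int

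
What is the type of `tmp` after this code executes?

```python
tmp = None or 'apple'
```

'or' with None returns the other value ('apple', str)

str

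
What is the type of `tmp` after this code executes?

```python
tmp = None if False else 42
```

Ternary: condition is False, else branch (42) taken → int

int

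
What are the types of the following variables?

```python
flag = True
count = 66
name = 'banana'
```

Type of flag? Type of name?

flag is bool; name is str

bool, str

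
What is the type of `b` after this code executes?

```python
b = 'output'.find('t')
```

str.find() returns int (index, or -1)

int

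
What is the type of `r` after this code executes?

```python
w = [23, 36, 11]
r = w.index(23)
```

list.index() returns int

int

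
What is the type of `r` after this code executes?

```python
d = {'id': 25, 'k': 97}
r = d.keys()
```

.keys() returns a dict_keys view object

dict_keys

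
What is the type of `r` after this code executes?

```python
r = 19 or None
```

'or' returns first truthy value (19, int)

int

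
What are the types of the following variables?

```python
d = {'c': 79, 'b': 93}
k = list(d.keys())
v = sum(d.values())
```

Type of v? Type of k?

sum of int values returns int; list(...) returns list

int, list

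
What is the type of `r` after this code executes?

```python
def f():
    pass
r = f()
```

A function with no return statement returns None

NoneType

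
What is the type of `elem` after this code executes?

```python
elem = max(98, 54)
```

max() of ints returns int

int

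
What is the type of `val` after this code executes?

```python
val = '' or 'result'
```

'or' returns first truthy value ('result', which is str)

str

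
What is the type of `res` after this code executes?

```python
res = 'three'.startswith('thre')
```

str.startswith() returns bool

bool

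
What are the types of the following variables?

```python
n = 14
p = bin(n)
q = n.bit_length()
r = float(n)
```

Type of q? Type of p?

int.bit_length() returns int; bin() returns str

int, str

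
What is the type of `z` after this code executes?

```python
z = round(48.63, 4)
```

round() with ndigits arg returns float

float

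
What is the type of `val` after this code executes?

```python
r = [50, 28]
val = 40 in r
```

'in' operator returns bool

bool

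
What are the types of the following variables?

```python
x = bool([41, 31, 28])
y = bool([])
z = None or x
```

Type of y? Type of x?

bool() returns bool; bool() returns bool

bool, bool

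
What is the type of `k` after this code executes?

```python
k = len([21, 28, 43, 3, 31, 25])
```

len() always returns int

int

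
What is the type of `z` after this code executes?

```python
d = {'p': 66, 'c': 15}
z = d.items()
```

dict.items() returns a dict_items view

dict_items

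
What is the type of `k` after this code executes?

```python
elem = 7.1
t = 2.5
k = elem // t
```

float // float returns float (floor division preserves float type)

float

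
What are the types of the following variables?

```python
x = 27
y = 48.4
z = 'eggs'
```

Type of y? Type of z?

y is float; z is str

float, str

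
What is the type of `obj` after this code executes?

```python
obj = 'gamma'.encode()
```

str.encode() returns bytes

bytes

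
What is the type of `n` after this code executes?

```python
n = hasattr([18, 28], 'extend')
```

hasattr() returns bool

bool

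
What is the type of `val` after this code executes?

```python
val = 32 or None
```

'or' returns first truthy value (32, int)

int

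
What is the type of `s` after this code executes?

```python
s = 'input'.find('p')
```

str.find() returns int (index, or -1)

int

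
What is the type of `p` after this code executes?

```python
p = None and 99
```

'and' returns first falsy value (None)

NoneType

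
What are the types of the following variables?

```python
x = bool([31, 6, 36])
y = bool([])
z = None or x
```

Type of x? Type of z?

bool() returns bool; None or <bool> returns the bool

bool, bool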